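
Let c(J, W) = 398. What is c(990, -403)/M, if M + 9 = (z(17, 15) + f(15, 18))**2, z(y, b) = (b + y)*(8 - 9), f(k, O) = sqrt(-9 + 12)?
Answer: 101291/256009 + 6368*sqrt(3)/256009 ≈ 0.43874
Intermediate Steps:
f(k, O) = sqrt(3)
z(y, b) = -b - y (z(y, b) = (b + y)*(-1) = -b - y)
M = -9 + (-32 + sqrt(3))**2 (M = -9 + ((-1*15 - 1*17) + sqrt(3))**2 = -9 + ((-15 - 17) + sqrt(3))**2 = -9 + (-32 + sqrt(3))**2 ≈ 907.15)
c(990, -403)/M = 398/(1018 - 64*sqrt(3))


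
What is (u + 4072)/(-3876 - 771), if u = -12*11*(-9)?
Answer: -5260/4647 ≈ -1.1319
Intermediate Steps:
u = 1188 (u = -132*(-9) = 1188)
(u + 4072)/(-3876 - 771) = (1188 + 4072)/(-3876 - 771) = 5260/(-4647) = 5260*(-1/4647) = -5260/4647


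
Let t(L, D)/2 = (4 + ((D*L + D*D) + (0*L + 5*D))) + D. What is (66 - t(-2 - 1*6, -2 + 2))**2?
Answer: 3364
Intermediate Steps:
t(L, D) = 8 + 2*D**2 + 12*D + 2*D*L (t(L, D) = 2*((4 + ((D*L + D*D) + (0*L + 5*D))) + D) = 2*((4 + ((D*L + D**2) + (0 + 5*D))) + D) = 2*((4 + ((D**2 + D*L) + 5*D)) + D) = 2*((4 + (D**2 + 5*D + D*L)) + D) = 2*((4 + D**2 + 5*D + D*L) + D) = 2*(4 + D**2 + 6*D + D*L) = 8 + 2*D**2 + 12*D + 2*D*L)
(66 - t(-2 - 1*6, -2 + 2))**2 = (66 - (8 + 2*(-2 + 2)**2 + 12*(-2 + 2) + 2*(-2 + 2)*(-2 - 1*6)))**2 = (66 - (8 + 2*0**2 + 12*0 + 2*0*(-2 - 6)))**2 = (66 - (8 + 2*0 + 0 + 2*0*(-8)))**2 = (66 - (8 + 0 + 0 + 0))**2 = (66 - 1*8)**2 = (66 - 8)**2 = 58**2 = 3364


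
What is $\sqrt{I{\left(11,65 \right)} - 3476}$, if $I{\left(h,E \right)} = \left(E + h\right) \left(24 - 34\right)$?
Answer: $2 i \sqrt{1059} \approx 65.085 i$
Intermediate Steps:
$I{\left(h,E \right)} = - 10 E - 10 h$ ($I{\left(h,E \right)} = \left(E + h\right) \left(-10\right) = - 10 E - 10 h$)
$\sqrt{I{\left(11,65 \right)} - 3476} = \sqrt{\left(\left(-10\right) 65 - 110\right) - 3476} = \sqrt{\left(-650 - 110\right) - 3476} = \sqrt{-760 - 3476} = \sqrt{-4236} = 2 i \sqrt{1059}$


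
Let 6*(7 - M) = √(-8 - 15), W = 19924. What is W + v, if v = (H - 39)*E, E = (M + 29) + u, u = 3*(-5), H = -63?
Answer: 17782 + 17*I*√23 ≈ 17782.0 + 81.529*I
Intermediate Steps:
M = 7 - I*√23/6 (M = 7 - √(-8 - 15)/6 = 7 - I*√23/6 ≈ 7.0 - 0.7993*I)
u = -15
E = 21 - I*√23/6 (E = ((7 - I*√23/6) + 29) - 15 = (36 - I*√23/6) - 15 = 21 - I*√23/6 ≈ 21.0 - 0.7993*I)
v = -2142 + 17*I*√23 (v = (-63 - 39)*(21 - I*√23/6) = -102*(21 - I*√23/6) = -2142 + 17*I*√23 ≈ -2142.0 + 81.529*I)
W + v = 19924 + (-2142 + 17*I*√23) = 17782 + 17*I*√23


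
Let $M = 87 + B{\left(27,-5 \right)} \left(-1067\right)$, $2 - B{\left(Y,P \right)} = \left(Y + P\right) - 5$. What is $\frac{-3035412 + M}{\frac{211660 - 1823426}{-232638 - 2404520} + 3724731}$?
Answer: $- \frac{995302986570}{1227838220783} \approx -0.81061$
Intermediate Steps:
$B{\left(Y,P \right)} = 7 - P - Y$ ($B{\left(Y,P \right)} = 2 - \left(\left(Y + P\right) - 5\right) = 2 - \left(\left(P + Y\right) - 5\right) = 2 - \left(-5 + P + Y\right) = 7 - P - Y$)
$M = 16092$ ($M = 87 + \left(7 - -5 - 27\right) \left(-1067\right) = 87 + \left(7 + 5 - 27\right) \left(-1067\right) = 87 - -16005 = 87 + 16005 = 16092$)
$\frac{-3035412 + M}{\frac{211660 - 1823426}{-232638 - 2404520} + 3724731} = \frac{-3035412 + 16092}{\frac{211660 - 1823426}{-232638 - 2404520} + 3724731} = - \frac{3019320}{- \frac{1611766}{-2637158} + 3724731} = - \frac{3019320}{\left(-1611766\right) \left(- \frac{1}{2637158}\right) + 3724731} = - \frac{3019320}{\frac{805883}{1318579} + 3724731} = - \frac{3019320}{\frac{4911352883132}{1318579}} = \left(-3019320\right) \frac{1318579}{4911352883132} = - \frac{995302986570}{1227838220783}$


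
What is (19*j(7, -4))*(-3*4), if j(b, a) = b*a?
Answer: 6384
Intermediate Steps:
j(b, a) = a*b
(19*j(7, -4))*(-3*4) = (19*(-4*7))*(-3*4) = (19*(-28))*(-12) = -532*(-12) = 6384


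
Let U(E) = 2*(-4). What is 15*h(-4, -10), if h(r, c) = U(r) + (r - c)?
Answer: -30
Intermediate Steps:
U(E) = -8
h(r, c) = -8 + r - c (h(r, c) = -8 + (r - c) = -8 + r - c)
15*h(-4, -10) = 15*(-8 - 4 - 1*(-10)) = 15*(-8 - 4 + 10) = 15*(-2) = -30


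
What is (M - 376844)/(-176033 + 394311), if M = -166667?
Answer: -543511/218278 ≈ -2.4900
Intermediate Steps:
(M - 376844)/(-176033 + 394311) = (-166667 - 376844)/(-176033 + 394311) = -543511/218278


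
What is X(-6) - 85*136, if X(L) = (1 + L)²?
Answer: -11535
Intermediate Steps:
X(-6) - 85*136 = (1 - 6)² - 85*136 = (-5)² - 11560 = 25 - 11560 = -11535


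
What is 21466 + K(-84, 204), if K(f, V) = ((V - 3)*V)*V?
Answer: 8386282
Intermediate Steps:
K(f, V) = V²*(-3 + V) (K(f, V) = ((-3 + V)*V)*V = (V*(-3 + V))*V = V²*(-3 + V))
21466 + K(-84, 204) = 21466 + 204²*(-3 + 204) = 21466 + 41616*201 = 21466 + 8364816 = 8386282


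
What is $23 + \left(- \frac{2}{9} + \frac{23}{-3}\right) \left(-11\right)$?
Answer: $\frac{988}{9} \approx 109.78$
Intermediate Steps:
$23 + \left(- \frac{2}{9} + \frac{23}{-3}\right) \left(-11\right) = 23 + \left(\left(-2\right) \frac{1}{9} + 23 \left(- \frac{1}{3}\right)\right) \left(-11\right) = 23 + \left(- \frac{2}{9} - \frac{23}{3}\right) \left(-11\right) = 23 - - \frac{781}{9} = 23 + \frac{781}{9} = \frac{988}{9}$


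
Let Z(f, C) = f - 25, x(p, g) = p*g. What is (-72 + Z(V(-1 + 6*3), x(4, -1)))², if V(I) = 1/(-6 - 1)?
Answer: 462400/49 ≈ 9436.7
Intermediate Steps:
x(p, g) = g*p
V(I) = -⅐ (V(I) = 1/(-7) = -⅐)
Z(f, C) = -25 + f
(-72 + Z(V(-1 + 6*3), x(4, -1)))² = (-72 + (-25 - ⅐))² = (-72 - 176/7)² = (-680/7)² = 462400/49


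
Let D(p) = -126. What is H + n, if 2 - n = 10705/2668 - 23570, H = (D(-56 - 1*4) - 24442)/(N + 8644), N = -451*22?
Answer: 40212704561/1704852 ≈ 23587.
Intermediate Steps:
N = -9922
H = 12284/639 (H = (-126 - 24442)/(-9922 + 8644) = -24568/(-1278) = -24568*(-1/1278) = 12284/639 ≈ 19.224)
n = 62879391/2668 (n = 2 - (10705/2668 - 23570) = 2 - 1*(-62874055/2668) = 2 + 62874055/2668 = 62879391/2668 ≈ 23568.)
H + n = 12284/639 + 62879391/2668 = 40212704561/1704852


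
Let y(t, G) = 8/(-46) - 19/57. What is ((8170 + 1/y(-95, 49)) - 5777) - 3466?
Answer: -37624/35 ≈ -1075.0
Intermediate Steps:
y(t, G) = -35/69 (y(t, G) = 8*(-1/46) - 19*1/57 = -4/23 - ⅓ = -35/69)
((8170 + 1/y(-95, 49)) - 5777) - 3466 = ((8170 + 1/(-35/69)) - 5777) - 3466 = ((8170 - 69/35) - 5777) - 3466 = (285881/35 - 5777) - 3466 = 83686/35 - 3466 = -37624/35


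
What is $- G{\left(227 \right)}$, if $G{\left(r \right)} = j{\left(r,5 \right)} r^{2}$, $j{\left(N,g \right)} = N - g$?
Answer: $-11439438$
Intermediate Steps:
$G{\left(r \right)} = r^{2} \left(-5 + r\right)$ ($G{\left(r \right)} = \left(r - 5\right) r^{2} = \left(-5 + r\right) r^{2} = r^{2} \left(-5 + r\right)$)
$- G{\left(227 \right)} = - 227^{2} \left(-5 + 227\right) = - 51529 \cdot 222 = \left(-1\right) 11439438 = -11439438$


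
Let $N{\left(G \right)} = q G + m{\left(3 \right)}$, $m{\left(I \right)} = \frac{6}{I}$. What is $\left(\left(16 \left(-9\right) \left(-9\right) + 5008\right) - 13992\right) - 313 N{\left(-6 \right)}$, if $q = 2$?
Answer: $-4558$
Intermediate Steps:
$N{\left(G \right)} = 2 + 2 G$ ($N{\left(G \right)} = 2 G + \frac{6}{3} = 2 G + 6 \cdot \frac{1}{3} = 2 G + 2 = 2 + 2 G$)
$\left(\left(16 \left(-9\right) \left(-9\right) + 5008\right) - 13992\right) - 313 N{\left(-6 \right)} = \left(\left(16 \left(-9\right) \left(-9\right) + 5008\right) - 13992\right) - 313 \left(2 + 2 \left(-6\right)\right) = \left(\left(\left(-144\right) \left(-9\right) + 5008\right) - 13992\right) - 313 \left(2 - 12\right) = \left(\left(1296 + 5008\right) - 13992\right) - -3130 = \left(6304 - 13992\right) + 3130 = -7688 + 3130 = -4558$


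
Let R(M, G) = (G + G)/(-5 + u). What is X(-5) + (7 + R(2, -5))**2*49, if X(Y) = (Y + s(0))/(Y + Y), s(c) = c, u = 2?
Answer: 94187/18 ≈ 5232.6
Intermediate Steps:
X(Y) = 1/2 (X(Y) = (Y + 0)/(Y + Y) = Y/((2*Y)) = Y*(1/(2*Y)) = 1/2)
R(M, G) = -2*G/3 (R(M, G) = (G + G)/(-5 + 2) = (2*G)/(-3) = (2*G)*(-1/3) = -2*G/3)
X(-5) + (7 + R(2, -5))**2*49 = 1/2 + (7 - 2/3*(-5))**2*49 = 1/2 + (7 + 10/3)**2*49 = 1/2 + (31/3)**2*49 = 1/2 + (961/9)*49 = 1/2 + 47089/9 = 94187/18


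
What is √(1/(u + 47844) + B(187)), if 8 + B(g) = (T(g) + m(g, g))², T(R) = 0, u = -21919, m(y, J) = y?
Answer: √939899391262/5185 ≈ 186.98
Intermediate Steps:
B(g) = -8 + g² (B(g) = -8 + (0 + g)² = -8 + g²)
√(1/(u + 47844) + B(187)) = √(1/(-21919 + 47844) + (-8 + 187²)) = √(1/25925 + (-8 + 34969)) = √(1/25925 + 34961) = √(906363926/25925) = √939899391262/5185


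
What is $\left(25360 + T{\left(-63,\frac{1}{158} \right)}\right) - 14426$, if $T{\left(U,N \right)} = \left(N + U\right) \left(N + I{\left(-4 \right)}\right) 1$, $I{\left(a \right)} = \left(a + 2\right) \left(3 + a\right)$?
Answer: $\frac{269801275}{24964} \approx 10808.0$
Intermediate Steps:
$I{\left(a \right)} = \left(2 + a\right) \left(3 + a\right)$
$T{\left(U,N \right)} = \left(2 + N\right) \left(N + U\right)$ ($T{\left(U,N \right)} = \left(N + U\right) \left(N + \left(6 + \left(-4\right)^{2} + 5 \left(-4\right)\right)\right) 1 = \left(N + U\right) \left(N + \left(6 + 16 - 20\right)\right) 1 = \left(N + U\right) \left(N + 2\right) 1 = \left(N + U\right) \left(2 + N\right) 1 = \left(2 + N\right) \left(N + U\right) 1 = \left(2 + N\right) \left(N + U\right)$)
$\left(25360 + T{\left(-63,\frac{1}{158} \right)}\right) - 14426 = \left(25360 + \left(\left(\frac{1}{158}\right)^{2} + \frac{2}{158} + 2 \left(-63\right) + \frac{1}{158} \left(-63\right)\right)\right) - 14426 = \left(25360 + \left(\left(\frac{1}{158}\right)^{2} + 2 \cdot \frac{1}{158} - 126 + \frac{1}{158} \left(-63\right)\right)\right) - 14426 = \left(25360 + \left(\frac{1}{24964} + \frac{1}{79} - 126 - \frac{63}{158}\right)\right) - 14426 = \left(25360 - \frac{3155101}{24964}\right) - 14426 = \frac{629931939}{24964} - 14426 = \frac{269801275}{24964}$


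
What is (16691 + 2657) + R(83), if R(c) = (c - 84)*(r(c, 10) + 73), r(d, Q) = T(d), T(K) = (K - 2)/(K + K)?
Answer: 3199569/166 ≈ 19275.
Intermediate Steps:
T(K) = (-2 + K)/(2*K) (T(K) = (-2 + K)/((2*K)) = (-2 + K)*(1/(2*K)) = (-2 + K)/(2*K))
r(d, Q) = (-2 + d)/(2*d)
R(c) = (-84 + c)*(73 + (-2 + c)/(2*c)) (R(c) = (c - 84)*((-2 + c)/(2*c) + 73) = (-84 + c)*(73 + (-2 + c)/(2*c)))
(16691 + 2657) + R(83) = (16691 + 2657) + (-6175 + 84/83 + (147/2)*83) = 19348 + (-6175 + 84*(1/83) + 12201/2) = 19348 + (-6175 + 84/83 + 12201/2) = 19348 - 12199/166 = 3199569/166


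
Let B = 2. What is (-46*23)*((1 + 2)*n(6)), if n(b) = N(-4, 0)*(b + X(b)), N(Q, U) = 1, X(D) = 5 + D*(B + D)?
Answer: -187266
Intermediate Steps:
X(D) = 5 + D*(2 + D)
n(b) = 5 + b² + 3*b (n(b) = 1*(b + (5 + b² + 2*b)) = 1*(5 + b² + 3*b) = 5 + b² + 3*b)
(-46*23)*((1 + 2)*n(6)) = (-46*23)*((1 + 2)*(5 + 6² + 3*6)) = -3174*(5 + 36 + 18) = -3174*59 = -1058*177 = -187266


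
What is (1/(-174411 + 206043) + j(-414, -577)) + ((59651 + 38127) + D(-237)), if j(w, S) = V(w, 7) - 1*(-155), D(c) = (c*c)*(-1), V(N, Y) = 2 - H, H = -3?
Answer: 1321237009/31632 ≈ 41769.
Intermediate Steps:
V(N, Y) = 5 (V(N, Y) = 2 - 1*(-3) = 2 + 3 = 5)
D(c) = -c² (D(c) = c²*(-1) = -c²)
j(w, S) = 160 (j(w, S) = 5 - 1*(-155) = 5 + 155 = 160)
(1/(-174411 + 206043) + j(-414, -577)) + ((59651 + 38127) + D(-237)) = (1/(-174411 + 206043) + 160) + ((59651 + 38127) - 1*(-237)²) = (1/31632 + 160) + (97778 - 1*56169) = (1/31632 + 160) + (97778 - 56169) = 5061121/31632 + 41609 = 1321237009/31632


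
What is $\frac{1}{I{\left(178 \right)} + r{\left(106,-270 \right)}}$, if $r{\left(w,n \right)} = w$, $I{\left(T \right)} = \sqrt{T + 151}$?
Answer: $\frac{106}{10907} - \frac{\sqrt{329}}{10907} \approx 0.0080555$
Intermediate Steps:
$I{\left(T \right)} = \sqrt{151 + T}$
$\frac{1}{I{\left(178 \right)} + r{\left(106,-270 \right)}} = \frac{1}{\sqrt{151 + 178} + 106} = \frac{1}{\sqrt{329} + 106} = \frac{1}{106 + \sqrt{329}}$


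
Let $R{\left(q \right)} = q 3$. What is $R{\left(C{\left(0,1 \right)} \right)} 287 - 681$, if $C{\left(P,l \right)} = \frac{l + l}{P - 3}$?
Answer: $-1255$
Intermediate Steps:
$C{\left(P,l \right)} = \frac{2 l}{-3 + P}$
$R{\left(q \right)} = 3 q$
$R{\left(C{\left(0,1 \right)} \right)} 287 - 681 = 3 \cdot 2 \cdot 1 \frac{1}{-3 + 0} \cdot 287 - 681 = 3 \cdot 2 \cdot 1 \frac{1}{-3} \cdot 287 - 681 = 3 \cdot 2 \cdot 1 \left(- \frac{1}{3}\right) 287 - 681 = 3 \left(- \frac{2}{3}\right) 287 - 681 = \left(-2\right) 287 - 681 = -574 - 681 = -1255$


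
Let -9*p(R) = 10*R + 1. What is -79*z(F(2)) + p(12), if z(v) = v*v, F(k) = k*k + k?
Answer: -25717/9 ≈ -2857.4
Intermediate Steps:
F(k) = k + k² (F(k) = k² + k = k + k²)
z(v) = v²
p(R) = -⅑ - 10*R/9 (p(R) = -(10*R + 1)/9 = -(1 + 10*R)/9 = -⅑ - 10*R/9)
-79*z(F(2)) + p(12) = -79*4*(1 + 2)² + (-⅑ - 10/9*12) = -79*(2*3)² + (-⅑ - 40/3) = -79*6² - 121/9 = -79*36 - 121/9 = -2844 - 121/9 = -25717/9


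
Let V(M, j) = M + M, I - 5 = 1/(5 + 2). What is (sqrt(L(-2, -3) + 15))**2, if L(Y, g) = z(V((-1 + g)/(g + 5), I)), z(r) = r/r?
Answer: 16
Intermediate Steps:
I = 36/7 (I = 5 + 1/(5 + 2) = 5 + 1/7 = 36/7 ≈ 5.1429)
V(M, j) = 2*M
z(r) = 1
L(Y, g) = 1
(sqrt(L(-2, -3) + 15))**2 = (sqrt(1 + 15))**2 = (sqrt(16))**2 = 4**2 = 16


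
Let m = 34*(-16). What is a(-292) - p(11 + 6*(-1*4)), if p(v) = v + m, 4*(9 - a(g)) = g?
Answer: 639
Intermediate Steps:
m = -544
a(g) = 9 - g/4
p(v) = -544 + v (p(v) = v - 544 = -544 + v)
a(-292) - p(11 + 6*(-1*4)) = (9 - 1/4*(-292)) - (-544 + (11 + 6*(-1*4))) = (9 + 73) - (-544 + (11 + 6*(-4))) = 82 - (-544 + (11 - 24)) = 82 - (-544 - 13) = 82 - 1*(-557) = 82 + 557 = 639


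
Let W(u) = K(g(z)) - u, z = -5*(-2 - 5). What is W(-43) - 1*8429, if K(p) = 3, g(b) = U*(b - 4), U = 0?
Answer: -8383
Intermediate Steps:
z = 35 (z = -5*(-7) = 35)
g(b) = 0 (g(b) = 0*(b - 4) = 0*(-4 + b) = 0)
W(u) = 3 - u
W(-43) - 1*8429 = (3 - 1*(-43)) - 1*8429 = (3 + 43) - 8429 = 46 - 8429 = -8383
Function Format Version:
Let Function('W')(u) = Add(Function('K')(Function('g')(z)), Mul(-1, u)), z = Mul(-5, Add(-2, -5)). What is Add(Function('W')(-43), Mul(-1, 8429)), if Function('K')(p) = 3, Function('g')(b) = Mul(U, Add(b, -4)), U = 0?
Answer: -8383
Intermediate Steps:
z = 35 (z = Mul(-5, -7) = 35)
Function('g')(b) = 0 (Function('g')(b) = Mul(0, Add(b, -4)) = Mul(0, Add(-4, b)) = 0)
Function('W')(u) = Add(3, Mul(-1, u))
Add(Function('W')(-43), Mul(-1, 8429)) = Add(Add(3, Mul(-1, -43)), Mul(-1, 8429)) = Add(Add(3, 43), -8429) = Add(46, -8429) = -8383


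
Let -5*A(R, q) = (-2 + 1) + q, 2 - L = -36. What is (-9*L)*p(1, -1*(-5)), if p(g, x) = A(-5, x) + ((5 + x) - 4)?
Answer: -8892/5 ≈ -1778.4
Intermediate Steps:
L = 38 (L = 2 - 1*(-36) = 2 + 36 = 38)
A(R, q) = ⅕ - q/5 (A(R, q) = -((-2 + 1) + q)/5 = -(-1 + q)/5 = ⅕ - q/5)
p(g, x) = 6/5 + 4*x/5 (p(g, x) = (⅕ - x/5) + ((5 + x) - 4) = (⅕ - x/5) + (1 + x) = 6/5 + 4*x/5)
(-9*L)*p(1, -1*(-5)) = (-9*38)*(6/5 + 4*(-1*(-5))/5) = -342*(6/5 + (⅘)*5) = -342*(6/5 + 4) = -342*26/5 = -8892/5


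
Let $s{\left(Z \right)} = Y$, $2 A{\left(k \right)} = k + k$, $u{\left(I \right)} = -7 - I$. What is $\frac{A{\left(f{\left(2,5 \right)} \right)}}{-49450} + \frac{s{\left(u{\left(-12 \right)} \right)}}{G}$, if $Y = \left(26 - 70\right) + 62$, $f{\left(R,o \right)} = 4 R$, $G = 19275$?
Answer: $\frac{4906}{6354325} \approx 0.00077207$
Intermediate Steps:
$A{\left(k \right)} = k$ ($A{\left(k \right)} = \frac{k + k}{2} = \frac{2 k}{2} = k$)
$Y = 18$ ($Y = -44 + 62 = 18$)
$s{\left(Z \right)} = 18$
$\frac{A{\left(f{\left(2,5 \right)} \right)}}{-49450} + \frac{s{\left(u{\left(-12 \right)} \right)}}{G} = \frac{4 \cdot 2}{-49450} + \frac{18}{19275} = 8 \left(- \frac{1}{49450}\right) + 18 \cdot \frac{1}{19275} = - \frac{4}{24725} + \frac{6}{6425} = \frac{4906}{6354325}$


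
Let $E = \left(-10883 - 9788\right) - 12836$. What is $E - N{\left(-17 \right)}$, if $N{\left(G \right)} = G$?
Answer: $-33490$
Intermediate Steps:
$E = -33507$ ($E = -20671 - 12836 = -33507$)
$E - N{\left(-17 \right)} = -33507 - -17 = -33507 + 17 = -33490$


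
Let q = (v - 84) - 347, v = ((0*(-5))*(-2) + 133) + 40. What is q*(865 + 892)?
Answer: -453306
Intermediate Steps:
v = 173 (v = (0*(-2) + 133) + 40 = (0 + 133) + 40 = 133 + 40 = 173)
q = -258 (q = (173 - 84) - 347 = 89 - 347 = -258)
q*(865 + 892) = -258*(865 + 892) = -258*1757 = -453306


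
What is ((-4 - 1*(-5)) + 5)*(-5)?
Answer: -30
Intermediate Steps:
((-4 - 1*(-5)) + 5)*(-5) = ((-4 + 5) + 5)*(-5) = (1 + 5)*(-5) = 6*(-5) = -30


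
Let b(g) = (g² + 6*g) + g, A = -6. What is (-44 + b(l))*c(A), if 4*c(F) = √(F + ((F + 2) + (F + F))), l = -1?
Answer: -25*I*√22/2 ≈ -58.63*I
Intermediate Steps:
b(g) = g² + 7*g
c(F) = √(2 + 4*F)/4 (c(F) = √(F + ((F + 2) + (F + F)))/4 = √(F + ((2 + F) + 2*F))/4 = √(F + (2 + 3*F))/4 = √(2 + 4*F)/4)
(-44 + b(l))*c(A) = (-44 - (7 - 1))*(√(2 + 4*(-6))/4) = (-44 - 1*6)*(√(2 - 24)/4) = (-44 - 6)*(√(-22)/4) = -25*I*√22/2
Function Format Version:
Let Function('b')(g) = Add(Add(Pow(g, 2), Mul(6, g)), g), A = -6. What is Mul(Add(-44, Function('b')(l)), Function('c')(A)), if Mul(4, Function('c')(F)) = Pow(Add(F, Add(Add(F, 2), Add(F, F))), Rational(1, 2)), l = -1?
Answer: Mul(Rational(-25, 2), I, Pow(22, Rational(1, 2))) ≈ Mul(-58.630, I)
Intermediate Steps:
Function('b')(g) = Add(Pow(g, 2), Mul(7, g))
Function('c')(F) = Mul(Rational(1, 4), Pow(Add(2, Mul(4, F)), Rational(1, 2))) (Function('c')(F) = Mul(Rational(1, 4), Pow(Add(F, Add(Add(F, 2), Add(F, F))), Rational(1, 2))) = Mul(Rational(1, 4), Pow(Add(F, Add(Add(2, F), Mul(2, F))), Rational(1, 2))) = Mul(Rational(1, 4), Pow(Add(F, Add(2, Mul(3, F))), Rational(1, 2))) = Mul(Rational(1, 4), Pow(Add(2, Mul(4, F)), Rational(1, 2))))
Mul(Add(-44, Function('b')(l)), Function('c')(A)) = Mul(Add(-44, Mul(-1, Add(7, -1))), Mul(Rational(1, 4), Pow(Add(2, Mul(4, -6)), Rational(1, 2)))) = Mul(Add(-44, Mul(-1, 6)), Mul(Rational(1, 4), Pow(Add(2, -24), Rational(1, 2)))) = Mul(Add(-44, -6), Mul(Rational(1, 4), Pow(-22, Rational(1, 2)))) = Mul(-50, Mul(Rational(1, 4), Mul(I, Pow(22, Rational(1, 2))))) = Mul(-50, Mul(Rational(1, 4), I, Pow(22, Rational(1, 2)))) = Mul(Rational(-25, 2), I, Pow(22, Rational(1, 2)))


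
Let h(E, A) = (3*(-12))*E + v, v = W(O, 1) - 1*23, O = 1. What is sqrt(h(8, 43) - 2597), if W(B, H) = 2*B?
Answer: I*sqrt(2906) ≈ 53.907*I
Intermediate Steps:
v = -21 (v = 2*1 - 1*23 = 2 - 23 = -21)
h(E, A) = -21 - 36*E (h(E, A) = (3*(-12))*E - 21 = -36*E - 21 = -21 - 36*E)
sqrt(h(8, 43) - 2597) = sqrt((-21 - 36*8) - 2597) = sqrt((-21 - 288) - 2597) = sqrt(-309 - 2597) = sqrt(-2906) = I*sqrt(2906)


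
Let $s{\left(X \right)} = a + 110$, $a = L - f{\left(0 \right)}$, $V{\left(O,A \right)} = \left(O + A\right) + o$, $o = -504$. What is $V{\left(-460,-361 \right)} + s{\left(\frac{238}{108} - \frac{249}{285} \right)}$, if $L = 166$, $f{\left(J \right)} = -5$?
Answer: $-1044$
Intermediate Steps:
$V{\left(O,A \right)} = -504 + A + O$ ($V{\left(O,A \right)} = \left(O + A\right) - 504 = \left(A + O\right) - 504 = -504 + A + O$)
$a = 171$ ($a = 166 - -5 = 166 + 5 = 171$)
$s{\left(X \right)} = 281$ ($s{\left(X \right)} = 171 + 110 = 281$)
$V{\left(-460,-361 \right)} + s{\left(\frac{238}{108} - \frac{249}{285} \right)} = \left(-504 - 361 - 460\right) + 281 = -1325 + 281 = -1044$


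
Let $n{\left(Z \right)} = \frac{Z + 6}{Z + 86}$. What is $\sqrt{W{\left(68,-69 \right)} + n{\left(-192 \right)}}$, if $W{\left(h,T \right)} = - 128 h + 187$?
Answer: $\frac{2 i \sqrt{5979831}}{53} \approx 92.278 i$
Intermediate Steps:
$n{\left(Z \right)} = \frac{6 + Z}{86 + Z}$
$W{\left(h,T \right)} = 187 - 128 h$
$\sqrt{W{\left(68,-69 \right)} + n{\left(-192 \right)}} = \sqrt{\left(187 - 8704\right) + \frac{6 - 192}{86 - 192}} = \sqrt{\left(187 - 8704\right) + \frac{1}{-106} \left(-186\right)} = \sqrt{-8517 - - \frac{93}{53}} = \sqrt{-8517 + \frac{93}{53}} = \sqrt{- \frac{451308}{53}} = \frac{2 i \sqrt{5979831}}{53}$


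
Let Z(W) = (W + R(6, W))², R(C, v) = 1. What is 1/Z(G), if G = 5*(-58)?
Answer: 1/83521 ≈ 1.1973e-5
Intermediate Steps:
G = -290
Z(W) = (1 + W)² (Z(W) = (W + 1)² = (1 + W)²)
1/Z(G) = 1/((1 - 290)²) = 1/((-289)²) = 1/83521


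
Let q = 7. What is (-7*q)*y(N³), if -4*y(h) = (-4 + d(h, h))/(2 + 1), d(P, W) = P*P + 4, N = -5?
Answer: 765625/12 ≈ 63802.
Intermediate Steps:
d(P, W) = 4 + P² (d(P, W) = P² + 4 = 4 + P²)
y(h) = -h²/12 (y(h) = -(-4 + (4 + h²))/(4*(2 + 1)) = -h²/(4*3) = -h²/12)
(-7*q)*y(N³) = (-7*7)*(-((-5)³)²/12) = -(-49)*(-125)²/12 = -(-49)*15625/12 = -49*(-15625/12) = 765625/12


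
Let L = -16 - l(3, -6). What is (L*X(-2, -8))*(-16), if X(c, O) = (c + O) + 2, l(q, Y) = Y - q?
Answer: -896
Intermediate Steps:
X(c, O) = 2 + O + c (X(c, O) = (O + c) + 2 = 2 + O + c)
L = -7 (L = -16 - (-6 - 1*3) = -16 - (-6 - 3) = -16 - 1*(-9) = -16 + 9 = -7)
(L*X(-2, -8))*(-16) = -7*(2 - 8 - 2)*(-16) = -7*(-8)*(-16) = 56*(-16) = -896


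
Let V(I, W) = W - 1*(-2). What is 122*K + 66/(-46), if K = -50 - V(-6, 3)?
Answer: -154363/23 ≈ -6711.4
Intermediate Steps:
V(I, W) = 2 + W (V(I, W) = W + 2 = 2 + W)
K = -55 (K = -50 - (2 + 3) = -50 - 1*5 = -50 - 5 = -55)
122*K + 66/(-46) = 122*(-55) + 66/(-46) = -6710 + 66*(-1/46) = -6710 - 33/23 = -154363/23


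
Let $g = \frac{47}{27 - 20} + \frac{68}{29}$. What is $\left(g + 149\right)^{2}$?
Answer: $\frac{1029511396}{41209} \approx 24983.0$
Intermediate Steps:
$g = \frac{1839}{203}$ ($g = \frac{47}{27 - 20} + 68 \cdot \frac{1}{29} = \frac{47}{27 - 20} + \frac{68}{29} = \frac{47}{7} + \frac{68}{29} = \frac{1839}{203} \approx 9.0591$)
$\left(g + 149\right)^{2} = \left(\frac{1839}{203} + 149\right)^{2} = \left(\frac{32086}{203}\right)^{2} = \frac{1029511396}{41209}$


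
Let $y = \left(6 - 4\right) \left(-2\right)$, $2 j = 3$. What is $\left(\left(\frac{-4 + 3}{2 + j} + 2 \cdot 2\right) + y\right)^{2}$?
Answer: $\frac{4}{49} \approx 0.081633$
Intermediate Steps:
$j = \frac{3}{2}$ ($j = \frac{1}{2} \cdot 3 = \frac{3}{2} \approx 1.5$)
$y = -4$ ($y = 2 \left(-2\right) = -4$)
$\left(\left(\frac{-4 + 3}{2 + j} + 2 \cdot 2\right) + y\right)^{2} = \left(\left(\frac{-4 + 3}{2 + \frac{3}{2}} + 2 \cdot 2\right) - 4\right)^{2} = \left(\left(- \frac{1}{\frac{7}{2}} + 4\right) - 4\right)^{2} = \left(\left(\left(-1\right) \frac{2}{7} + 4\right) - 4\right)^{2} = \left(\left(- \frac{2}{7} + 4\right) - 4\right)^{2} = \left(\frac{26}{7} - 4\right)^{2} = \left(- \frac{2}{7}\right)^{2} = \frac{4}{49}$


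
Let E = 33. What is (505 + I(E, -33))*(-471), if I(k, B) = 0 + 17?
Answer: -245862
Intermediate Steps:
I(k, B) = 17
(505 + I(E, -33))*(-471) = (505 + 17)*(-471) = 522*(-471) = -245862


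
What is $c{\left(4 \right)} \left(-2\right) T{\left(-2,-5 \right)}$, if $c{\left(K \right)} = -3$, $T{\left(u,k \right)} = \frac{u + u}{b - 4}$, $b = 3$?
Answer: $24$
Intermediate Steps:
$T{\left(u,k \right)} = - 2 u$ ($T{\left(u,k \right)} = \frac{u + u}{3 - 4} = \frac{2 u}{-1} = 2 u \left(-1\right) = - 2 u$)
$c{\left(4 \right)} \left(-2\right) T{\left(-2,-5 \right)} = \left(-3\right) \left(-2\right) \left(\left(-2\right) \left(-2\right)\right) = 6 \cdot 4 = 24$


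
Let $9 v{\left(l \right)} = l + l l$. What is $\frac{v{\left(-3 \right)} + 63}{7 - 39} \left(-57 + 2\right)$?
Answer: $\frac{10505}{96} \approx 109.43$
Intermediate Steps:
$v{\left(l \right)} = \frac{l}{9} + \frac{l^{2}}{9}$ ($v{\left(l \right)} = \frac{l + l l}{9} = \frac{l + l^{2}}{9} = \frac{l}{9} + \frac{l^{2}}{9}$)
$\frac{v{\left(-3 \right)} + 63}{7 - 39} \left(-57 + 2\right) = \frac{\frac{1}{9} \left(-3\right) \left(1 - 3\right) + 63}{7 - 39} \left(-57 + 2\right) = \frac{\frac{1}{9} \left(-3\right) \left(-2\right) + 63}{-32} \left(-55\right) = \left(\frac{2}{3} + 63\right) \left(- \frac{1}{32}\right) \left(-55\right) = \frac{191}{3} \left(- \frac{1}{32}\right) \left(-55\right) = \left(- \frac{191}{96}\right) \left(-55\right) = \frac{10505}{96}$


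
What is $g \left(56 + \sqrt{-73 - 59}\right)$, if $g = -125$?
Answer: $-7000 - 250 i \sqrt{33} \approx -7000.0 - 1436.1 i$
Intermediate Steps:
$g \left(56 + \sqrt{-73 - 59}\right) = - 125 \left(56 + \sqrt{-73 - 59}\right) = - 125 \left(56 + \sqrt{-132}\right) = - 125 \left(56 + 2 i \sqrt{33}\right) = -7000 - 250 i \sqrt{33}$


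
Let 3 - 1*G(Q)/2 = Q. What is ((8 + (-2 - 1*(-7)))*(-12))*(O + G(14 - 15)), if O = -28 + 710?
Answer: -107640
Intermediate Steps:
G(Q) = 6 - 2*Q
O = 682
((8 + (-2 - 1*(-7)))*(-12))*(O + G(14 - 15)) = ((8 + (-2 - 1*(-7)))*(-12))*(682 + (6 - 2*(14 - 15))) = ((8 + (-2 + 7))*(-12))*(682 + (6 - 2*(-1))) = ((8 + 5)*(-12))*(682 + (6 + 2)) = (13*(-12))*(682 + 8) = -156*690 = -107640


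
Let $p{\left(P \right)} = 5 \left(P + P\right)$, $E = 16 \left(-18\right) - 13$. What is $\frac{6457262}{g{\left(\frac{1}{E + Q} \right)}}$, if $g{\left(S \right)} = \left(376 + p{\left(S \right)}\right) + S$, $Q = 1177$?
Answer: $\frac{5656561512}{329387} \approx 17173.0$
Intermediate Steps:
$E = -301$ ($E = -288 - 13 = -301$)
$p{\left(P \right)} = 10 P$ ($p{\left(P \right)} = 5 \cdot 2 P = 10 P$)
$g{\left(S \right)} = 376 + 11 S$ ($g{\left(S \right)} = \left(376 + 10 S\right) + S = 376 + 11 S$)
$\frac{6457262}{g{\left(\frac{1}{E + Q} \right)}} = \frac{6457262}{376 + \frac{11}{-301 + 1177}} = \frac{6457262}{376 + \frac{11}{876}} = \frac{6457262}{\frac{329387}{876}} = 6457262 \cdot \frac{876}{329387} = \frac{5656561512}{329387}$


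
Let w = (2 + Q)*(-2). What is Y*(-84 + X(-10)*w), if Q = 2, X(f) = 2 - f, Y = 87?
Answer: -15660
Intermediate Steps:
w = -8 (w = (2 + 2)*(-2) = 4*(-2) = -8)
Y*(-84 + X(-10)*w) = 87*(-84 + (2 - 1*(-10))*(-8)) = 87*(-84 + (2 + 10)*(-8)) = 87*(-84 + 12*(-8)) = 87*(-84 - 96) = 87*(-180) = -15660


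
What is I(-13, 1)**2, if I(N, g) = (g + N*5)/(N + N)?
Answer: 1024/169 ≈ 6.0592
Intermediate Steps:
I(N, g) = (g + 5*N)/(2*N) (I(N, g) = (g + 5*N)/((2*N)) = (g + 5*N)*(1/(2*N)) = (g + 5*N)/(2*N))
I(-13, 1)**2 = ((1/2)*(1 + 5*(-13))/(-13))**2 = ((1/2)*(-1/13)*(1 - 65))**2 = ((1/2)*(-1/13)*(-64))**2 = (32/13)**2 = 1024/169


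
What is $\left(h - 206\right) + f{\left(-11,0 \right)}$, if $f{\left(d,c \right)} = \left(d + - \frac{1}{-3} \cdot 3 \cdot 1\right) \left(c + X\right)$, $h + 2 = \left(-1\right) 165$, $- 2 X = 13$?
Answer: $-308$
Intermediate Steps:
$X = - \frac{13}{2}$ ($X = \left(- \frac{1}{2}\right) 13 = - \frac{13}{2} \approx -6.5$)
$h = -167$ ($h = -2 - 165 = -167$)
$f{\left(d,c \right)} = \left(1 + d\right) \left(- \frac{13}{2} + c\right)$ ($f{\left(d,c \right)} = \left(d + - \frac{1}{-3} \cdot 3 \cdot 1\right) \left(c - \frac{13}{2}\right) = \left(d + \left(-1\right) \left(- \frac{1}{3}\right) 3 \cdot 1\right) \left(- \frac{13}{2} + c\right) = \left(d + \frac{1}{3} \cdot 3 \cdot 1\right) \left(- \frac{13}{2} + c\right) = \left(d + 1 \cdot 1\right) \left(- \frac{13}{2} + c\right) = \left(d + 1\right) \left(- \frac{13}{2} + c\right) = \left(1 + d\right) \left(- \frac{13}{2} + c\right)$)
$\left(h - 206\right) + f{\left(-11,0 \right)} = \left(-167 - 206\right) + \left(- \frac{13}{2} + 0 - - \frac{143}{2} + 0 \left(-11\right)\right) = -373 + \left(- \frac{13}{2} + 0 + \frac{143}{2} + 0\right) = -373 + 65 = -308$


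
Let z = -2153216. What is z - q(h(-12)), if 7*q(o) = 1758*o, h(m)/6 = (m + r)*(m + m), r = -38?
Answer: -27730112/7 ≈ -3.9614e+6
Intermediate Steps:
h(m) = 12*m*(-38 + m) (h(m) = 6*((m - 38)*(m + m)) = 6*((-38 + m)*(2*m)) = 6*(2*m*(-38 + m)) = 12*m*(-38 + m))
q(o) = 1758*o/7 (q(o) = (1758*o)/7 = 1758*o/7)
z - q(h(-12)) = -2153216 - 1758*12*(-12)*(-38 - 12)/7 = -2153216 - 1758*12*(-12)*(-50)/7 = -2153216 - 1758*7200/7 = -2153216 - 1*12657600/7 = -2153216 - 12657600/7 = -27730112/7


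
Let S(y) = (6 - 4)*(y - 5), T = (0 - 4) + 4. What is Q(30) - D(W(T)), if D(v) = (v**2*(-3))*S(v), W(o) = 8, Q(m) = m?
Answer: 1182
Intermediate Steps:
T = 0 (T = -4 + 4 = 0)
S(y) = -10 + 2*y (S(y) = 2*(-5 + y) = -10 + 2*y)
D(v) = -3*v**2*(-10 + 2*v) (D(v) = (v**2*(-3))*(-10 + 2*v) = (-3*v**2)*(-10 + 2*v) = -3*v**2*(-10 + 2*v))
Q(30) - D(W(T)) = 30 - 6*8**2*(5 - 1*8) = 30 - 6*64*(5 - 8) = 30 - 6*64*(-3) = 30 - 1*(-1152) = 30 + 1152 = 1182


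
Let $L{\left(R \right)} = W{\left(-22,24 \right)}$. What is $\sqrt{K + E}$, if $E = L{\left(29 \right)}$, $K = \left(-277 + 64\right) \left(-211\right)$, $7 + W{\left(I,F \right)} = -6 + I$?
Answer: $2 \sqrt{11227} \approx 211.92$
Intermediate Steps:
$W{\left(I,F \right)} = -13 + I$ ($W{\left(I,F \right)} = -7 + \left(-6 + I\right) = -13 + I$)
$L{\left(R \right)} = -35$ ($L{\left(R \right)} = -13 - 22 = -35$)
$K = 44943$ ($K = \left(-213\right) \left(-211\right) = 44943$)
$E = -35$
$\sqrt{K + E} = \sqrt{44943 - 35} = \sqrt{44908} = 2 \sqrt{11227}$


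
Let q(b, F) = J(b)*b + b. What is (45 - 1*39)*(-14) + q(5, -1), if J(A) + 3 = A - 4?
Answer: -89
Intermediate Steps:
J(A) = -7 + A (J(A) = -3 + (A - 4) = -3 + (-4 + A) = -7 + A)
q(b, F) = b + b*(-7 + b) (q(b, F) = (-7 + b)*b + b = b*(-7 + b) + b = b + b*(-7 + b))
(45 - 1*39)*(-14) + q(5, -1) = (45 - 1*39)*(-14) + 5*(-6 + 5) = (45 - 39)*(-14) + 5*(-1) = 6*(-14) - 5 = -84 - 5 = -89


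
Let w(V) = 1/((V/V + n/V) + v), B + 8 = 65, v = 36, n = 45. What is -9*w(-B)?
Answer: -171/688 ≈ -0.24855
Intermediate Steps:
B = 57 (B = -8 + 65 = 57)
w(V) = 1/(37 + 45/V) (w(V) = 1/((V/V + 45/V) + 36) = 1/((1 + 45/V) + 36) = 1/(37 + 45/V))
-9*w(-B) = -9*(-1*57)/(45 + 37*(-1*57)) = -(-513)/(45 + 37*(-57)) = -(-513)/(45 - 2109) = -(-513)/(-2064) = -(-513)*(-1)/2064 = -9*19/688 = -171/688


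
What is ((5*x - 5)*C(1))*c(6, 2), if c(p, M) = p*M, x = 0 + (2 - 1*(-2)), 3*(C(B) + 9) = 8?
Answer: -1140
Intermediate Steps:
C(B) = -19/3 (C(B) = -9 + (⅓)*8 = -9 + 8/3 = -19/3)
x = 4 (x = 0 + (2 + 2) = 0 + 4 = 4)
c(p, M) = M*p
((5*x - 5)*C(1))*c(6, 2) = ((5*4 - 5)*(-19/3))*(2*6) = ((20 - 5)*(-19/3))*12 = (15*(-19/3))*12 = -95*12 = -1140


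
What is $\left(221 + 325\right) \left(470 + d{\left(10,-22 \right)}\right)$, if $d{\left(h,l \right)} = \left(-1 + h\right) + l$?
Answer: $249522$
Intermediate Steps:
$d{\left(h,l \right)} = -1 + h + l$
$\left(221 + 325\right) \left(470 + d{\left(10,-22 \right)}\right) = \left(221 + 325\right) \left(470 - 13\right) = 546 \left(470 - 13\right) = 546 \cdot 457 = 249522$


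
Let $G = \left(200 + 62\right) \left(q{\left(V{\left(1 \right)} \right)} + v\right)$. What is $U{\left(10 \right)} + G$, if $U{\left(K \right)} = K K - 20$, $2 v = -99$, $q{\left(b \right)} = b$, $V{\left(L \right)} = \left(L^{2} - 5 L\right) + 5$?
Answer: $-12627$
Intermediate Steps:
$V{\left(L \right)} = 5 + L^{2} - 5 L$
$v = - \frac{99}{2}$ ($v = \frac{1}{2} \left(-99\right) = - \frac{99}{2} \approx -49.5$)
$U{\left(K \right)} = -20 + K^{2}$ ($U{\left(K \right)} = K^{2} - 20 = -20 + K^{2}$)
$G = -12707$ ($G = \left(200 + 62\right) \left(\left(5 + 1^{2} - 5\right) - \frac{99}{2}\right) = 262 \left(\left(5 + 1 - 5\right) - \frac{99}{2}\right) = 262 \left(1 - \frac{99}{2}\right) = 262 \left(- \frac{97}{2}\right) = -12707$)
$U{\left(10 \right)} + G = \left(-20 + 10^{2}\right) - 12707 = \left(-20 + 100\right) - 12707 = 80 - 12707 = -12627$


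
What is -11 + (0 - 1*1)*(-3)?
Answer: -8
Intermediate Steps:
-11 + (0 - 1*1)*(-3) = -11 + (0 - 1)*(-3) = -11 - 1*(-3) = -11 + 3 = -8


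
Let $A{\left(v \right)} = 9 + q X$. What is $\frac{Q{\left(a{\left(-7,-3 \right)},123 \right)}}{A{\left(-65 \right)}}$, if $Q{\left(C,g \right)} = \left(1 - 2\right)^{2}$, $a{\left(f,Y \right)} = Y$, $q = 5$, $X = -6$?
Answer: $- \frac{1}{21} \approx -0.047619$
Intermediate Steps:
$Q{\left(C,g \right)} = 1$ ($Q{\left(C,g \right)} = \left(-1\right)^{2} = 1$)
$A{\left(v \right)} = -21$ ($A{\left(v \right)} = 9 + 5 \left(-6\right) = 9 - 30 = -21$)
$\frac{Q{\left(a{\left(-7,-3 \right)},123 \right)}}{A{\left(-65 \right)}} = 1 \frac{1}{-21} = 1 \left(- \frac{1}{21}\right) = - \frac{1}{21}$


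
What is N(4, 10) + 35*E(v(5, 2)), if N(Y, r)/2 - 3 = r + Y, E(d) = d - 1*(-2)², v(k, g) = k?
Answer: 69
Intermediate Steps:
E(d) = -4 + d (E(d) = d - 1*4 = d - 4 = -4 + d)
N(Y, r) = 6 + 2*Y + 2*r (N(Y, r) = 6 + 2*(r + Y) = 6 + 2*(Y + r) = 6 + (2*Y + 2*r) = 6 + 2*Y + 2*r)
N(4, 10) + 35*E(v(5, 2)) = (6 + 2*4 + 2*10) + 35*(-4 + 5) = (6 + 8 + 20) + 35*1 = 34 + 35 = 69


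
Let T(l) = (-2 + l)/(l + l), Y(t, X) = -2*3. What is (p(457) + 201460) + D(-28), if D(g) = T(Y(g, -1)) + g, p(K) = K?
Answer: 605669/3 ≈ 2.0189e+5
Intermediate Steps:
Y(t, X) = -6
T(l) = (-2 + l)/(2*l) (T(l) = (-2 + l)/((2*l)) = (-2 + l)*(1/(2*l)) = (-2 + l)/(2*l))
D(g) = ⅔ + g (D(g) = (½)*(-2 - 6)/(-6) + g = (½)*(-⅙)*(-8) + g = ⅔ + g)
(p(457) + 201460) + D(-28) = (457 + 201460) + (⅔ - 28) = 201917 - 82/3 = 605669/3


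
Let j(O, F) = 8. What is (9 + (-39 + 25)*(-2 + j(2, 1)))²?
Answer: 5625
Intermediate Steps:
(9 + (-39 + 25)*(-2 + j(2, 1)))² = (9 + (-39 + 25)*(-2 + 8))² = (9 - 14*6)² = (9 - 84)² = (-75)² = 5625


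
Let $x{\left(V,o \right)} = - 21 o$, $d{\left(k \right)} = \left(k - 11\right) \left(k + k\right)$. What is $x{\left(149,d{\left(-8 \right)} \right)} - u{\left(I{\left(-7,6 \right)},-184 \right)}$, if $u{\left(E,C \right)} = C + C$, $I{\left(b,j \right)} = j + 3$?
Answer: $-6016$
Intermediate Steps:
$I{\left(b,j \right)} = 3 + j$
$d{\left(k \right)} = 2 k \left(-11 + k\right)$ ($d{\left(k \right)} = \left(-11 + k\right) 2 k = 2 k \left(-11 + k\right)$)
$u{\left(E,C \right)} = 2 C$
$x{\left(149,d{\left(-8 \right)} \right)} - u{\left(I{\left(-7,6 \right)},-184 \right)} = - 21 \cdot 2 \left(-8\right) \left(-11 - 8\right) - 2 \left(-184\right) = - 21 \cdot 2 \left(-8\right) \left(-19\right) - -368 = \left(-21\right) 304 + 368 = -6384 + 368 = -6016$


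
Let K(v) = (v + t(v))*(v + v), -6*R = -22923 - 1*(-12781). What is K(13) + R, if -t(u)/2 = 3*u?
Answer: ⅓ ≈ 0.33333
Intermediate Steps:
R = 5071/3 (R = -(-22923 - 1*(-12781))/6 = -(-22923 + 12781)/6 = -⅙*(-10142) = 5071/3 ≈ 1690.3)
t(u) = -6*u
K(v) = -10*v² (K(v) = (v - 6*v)*(v + v) = (-5*v)*(2*v) = -10*v²)
K(13) + R = -10*13² + 5071/3 = -10*169 + 5071/3 = -1690 + 5071/3 = ⅓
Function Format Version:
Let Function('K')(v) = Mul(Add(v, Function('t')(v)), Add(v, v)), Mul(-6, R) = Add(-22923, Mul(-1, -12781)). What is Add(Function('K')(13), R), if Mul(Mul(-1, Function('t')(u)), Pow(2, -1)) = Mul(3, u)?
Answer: Rational(1, 3) ≈ 0.33333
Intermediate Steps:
R = Rational(5071, 3) (R = Mul(Rational(-1, 6), Add(-22923, Mul(-1, -12781))) = Mul(Rational(-1, 6), Add(-22923, 12781)) = Mul(Rational(-1, 6), -10142) = Rational(5071, 3) ≈ 1690.3)
Function('t')(u) = Mul(-6, u) (Function('t')(u) = Mul(-2, Mul(3, u)) = Mul(-6, u))
Function('K')(v) = Mul(-10, Pow(v, 2)) (Function('K')(v) = Mul(Add(v, Mul(-6, v)), Add(v, v)) = Mul(Mul(-5, v), Mul(2, v)) = Mul(-10, Pow(v, 2)))
Add(Function('K')(13), R) = Add(Mul(-10, Pow(13, 2)), Rational(5071, 3)) = Add(Mul(-10, 169), Rational(5071, 3)) = Add(-1690, Rational(5071, 3)) = Rational(1, 3)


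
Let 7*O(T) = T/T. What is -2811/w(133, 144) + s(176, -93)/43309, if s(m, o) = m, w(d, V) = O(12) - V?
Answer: 852368425/43612163 ≈ 19.544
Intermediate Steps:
O(T) = ⅐ (O(T) = (T/T)/7 = (⅐)*1 = ⅐)
w(d, V) = ⅐ - V
-2811/w(133, 144) + s(176, -93)/43309 = -2811/(⅐ - 1*144) + 176/43309 = -2811/(⅐ - 144) + 176*(1/43309) = -2811/(-1007/7) + 176/43309 = -2811*(-7/1007) + 176/43309 = 19677/1007 + 176/43309 = 852368425/43612163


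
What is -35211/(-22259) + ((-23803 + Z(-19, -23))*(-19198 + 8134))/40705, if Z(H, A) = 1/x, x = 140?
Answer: 205221850196511/31711840825 ≈ 6471.5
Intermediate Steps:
Z(H, A) = 1/140
-35211/(-22259) + ((-23803 + Z(-19, -23))*(-19198 + 8134))/40705 = -35211/(-22259) + ((-23803 + 1/140)*(-19198 + 8134))/40705 = -35211*(-1/22259) - 3332419/140*(-11064)*(1/40705) = 35211/22259 + (9217470954/35)*(1/40705) = 35211/22259 + 9217470954/1424675 = 205221850196511/31711840825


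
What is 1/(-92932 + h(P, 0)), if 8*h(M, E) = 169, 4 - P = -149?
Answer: -8/743287 ≈ -1.0763e-5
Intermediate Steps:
P = 153 (P = 4 - 1*(-149) = 4 + 149 = 153)
h(M, E) = 169/8 (h(M, E) = (1/8)*169 = 169/8)
1/(-92932 + h(P, 0)) = 1/(-92932 + 169/8) = 1/(-743287/8) = -8/743287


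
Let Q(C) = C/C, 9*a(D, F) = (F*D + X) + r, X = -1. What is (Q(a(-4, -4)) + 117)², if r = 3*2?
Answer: 13924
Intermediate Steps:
r = 6
a(D, F) = 5/9 + D*F/9 (a(D, F) = ((F*D - 1) + 6)/9 = ((D*F - 1) + 6)/9 = ((-1 + D*F) + 6)/9 = (5 + D*F)/9 = 5/9 + D*F/9)
Q(C) = 1
(Q(a(-4, -4)) + 117)² = (1 + 117)² = 118² = 13924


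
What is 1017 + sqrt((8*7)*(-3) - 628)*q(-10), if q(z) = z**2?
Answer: 1017 + 200*I*sqrt(199) ≈ 1017.0 + 2821.3*I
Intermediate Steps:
1017 + sqrt((8*7)*(-3) - 628)*q(-10) = 1017 + sqrt((8*7)*(-3) - 628)*(-10)**2 = 1017 + sqrt(56*(-3) - 628)*100 = 1017 + sqrt(-168 - 628)*100 = 1017 + sqrt(-796)*100 = 1017 + (2*I*sqrt(199))*100 = 1017 + 200*I*sqrt(199)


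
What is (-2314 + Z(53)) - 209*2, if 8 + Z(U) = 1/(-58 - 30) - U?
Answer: -245785/88 ≈ -2793.0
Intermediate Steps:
Z(U) = -705/88 - U (Z(U) = -8 + (1/(-58 - 30) - U) = -8 + (1/(-88) - U) = -8 + (-1/88 - U) = -705/88 - U)
(-2314 + Z(53)) - 209*2 = (-2314 + (-705/88 - 1*53)) - 209*2 = (-2314 + (-705/88 - 53)) - 418 = (-2314 - 5369/88) - 418 = -209001/88 - 418 = -245785/88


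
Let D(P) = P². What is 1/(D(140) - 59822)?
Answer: -1/40222 ≈ -2.4862e-5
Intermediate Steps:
1/(D(140) - 59822) = 1/(140² - 59822) = 1/(19600 - 59822) = 1/(-40222) = -1/40222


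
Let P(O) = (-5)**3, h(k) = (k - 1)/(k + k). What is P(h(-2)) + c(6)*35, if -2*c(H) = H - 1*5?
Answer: -285/2 ≈ -142.50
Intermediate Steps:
c(H) = 5/2 - H/2 (c(H) = -(H - 1*5)/2 = -(H - 5)/2 = -(-5 + H)/2 = 5/2 - H/2)
h(k) = (-1 + k)/(2*k) (h(k) = (-1 + k)/((2*k)) = (-1 + k)*(1/(2*k)) = (-1 + k)/(2*k))
P(O) = -125
P(h(-2)) + c(6)*35 = -125 + (5/2 - 1/2*6)*35 = -125 + (5/2 - 3)*35 = -125 - 1/2*35 = -125 - 35/2 = -285/2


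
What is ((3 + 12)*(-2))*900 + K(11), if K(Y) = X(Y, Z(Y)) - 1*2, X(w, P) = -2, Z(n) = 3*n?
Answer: -27004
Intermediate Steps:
K(Y) = -4 (K(Y) = -2 - 1*2 = -2 - 2 = -4)
((3 + 12)*(-2))*900 + K(11) = ((3 + 12)*(-2))*900 - 4 = (15*(-2))*900 - 4 = -30*900 - 4 = -27000 - 4 = -27004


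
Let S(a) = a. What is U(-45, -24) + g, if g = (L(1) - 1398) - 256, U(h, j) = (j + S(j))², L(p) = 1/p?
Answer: 651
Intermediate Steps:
L(p) = 1/p
U(h, j) = 4*j² (U(h, j) = (j + j)² = (2*j)² = 4*j²)
g = -1653 (g = (1/1 - 1398) - 256 = (1 - 1398) - 256 = -1397 - 256 = -1653)
U(-45, -24) + g = 4*(-24)² - 1653 = 4*576 - 1653 = 2304 - 1653 = 651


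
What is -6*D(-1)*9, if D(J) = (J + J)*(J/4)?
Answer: -27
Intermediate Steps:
D(J) = J²/2 (D(J) = (2*J)*(J*(¼)) = (2*J)*(J/4) = J²/2)
-6*D(-1)*9 = -3*(-1)²*9 = -3*9 = -27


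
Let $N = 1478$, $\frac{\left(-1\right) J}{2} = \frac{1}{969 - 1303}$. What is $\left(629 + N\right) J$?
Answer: $\frac{2107}{167} \approx 12.617$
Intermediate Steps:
$J = \frac{1}{167}$ ($J = - \frac{2}{969 - 1303} = - \frac{2}{-334} = \left(-2\right) \left(- \frac{1}{334}\right) = \frac{1}{167} \approx 0.005988$)
$\left(629 + N\right) J = \left(629 + 1478\right) \frac{1}{167} = 2107 \cdot \frac{1}{167} = \frac{2107}{167}$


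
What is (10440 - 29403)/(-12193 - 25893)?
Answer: 18963/38086 ≈ 0.49790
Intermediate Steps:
(10440 - 29403)/(-12193 - 25893) = -18963/(-38086) = -18963*(-1/38086) = 18963/38086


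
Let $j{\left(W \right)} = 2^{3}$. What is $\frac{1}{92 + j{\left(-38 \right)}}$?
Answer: $\frac{1}{100} \approx 0.01$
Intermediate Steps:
$j{\left(W \right)} = 8$
$\frac{1}{92 + j{\left(-38 \right)}} = \frac{1}{92 + 8} = \frac{1}{100}$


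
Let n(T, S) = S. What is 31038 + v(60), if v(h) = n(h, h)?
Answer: 31098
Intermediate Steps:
v(h) = h
31038 + v(60) = 31038 + 60 = 31098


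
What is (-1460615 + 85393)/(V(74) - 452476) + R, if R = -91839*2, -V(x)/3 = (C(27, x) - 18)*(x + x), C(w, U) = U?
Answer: -43837740649/238670 ≈ -1.8368e+5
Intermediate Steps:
V(x) = -6*x*(-18 + x) (V(x) = -3*(x - 18)*(x + x) = -3*(-18 + x)*2*x = -6*x*(-18 + x))
R = -183678 (R = -91839*2 = -183678)
(-1460615 + 85393)/(V(74) - 452476) + R = (-1460615 + 85393)/(6*74*(18 - 1*74) - 452476) - 183678 = -1375222/(6*74*(18 - 74) - 452476) - 183678 = -1375222/(6*74*(-56) - 452476) - 183678 = -1375222/(-24864 - 452476) - 183678 = -1375222/(-477340) - 183678 = -1375222*(-1/477340) - 183678 = 687611/238670 - 183678 = -43837740649/238670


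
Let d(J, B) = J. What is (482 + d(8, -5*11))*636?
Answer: 311640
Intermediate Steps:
(482 + d(8, -5*11))*636 = (482 + 8)*636 = 490*636 = 311640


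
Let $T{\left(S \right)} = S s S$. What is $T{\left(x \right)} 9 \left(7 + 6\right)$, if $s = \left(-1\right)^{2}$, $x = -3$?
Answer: $1053$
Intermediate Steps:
$s = 1$
$T{\left(S \right)} = S^{2}$ ($T{\left(S \right)} = S 1 S = S S = S^{2}$)
$T{\left(x \right)} 9 \left(7 + 6\right) = \left(-3\right)^{2} \cdot 9 \left(7 + 6\right) = 9 \cdot 9 \cdot 13 = 9 \cdot 117 = 1053$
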